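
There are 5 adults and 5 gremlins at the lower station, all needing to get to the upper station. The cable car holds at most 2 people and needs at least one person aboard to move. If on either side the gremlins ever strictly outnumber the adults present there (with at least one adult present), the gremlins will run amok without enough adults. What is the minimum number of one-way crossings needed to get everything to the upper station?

Following every safe sequence of crossings from the start, the most of the 10 that can be at the upper station as the cable car arrives there on crossings 1, 3, 5, 7 is 2, 3, 4, 5 respectively; the best ever achieved is 5 of 10.
From crossing 9 on, no configuration arises that was not already reachable earlier: only 13 distinct safe configurations (who is on which side, and where the cable car is) can ever be reached, none of them has everyone across, and every continuation just revisits them. They are: 0 adults + 0 gremlins across (cable car back at the start); 0 adults + 1 gremlin across (cable car there); 0 adults + 1 gremlin across (cable car back at the start); 0 adults + 2 gremlins across (cable car there); 0 adults + 2 gremlins across (cable car back at the start); 0 adults + 3 gremlins across (cable car there); 0 adults + 3 gremlins across (cable car back at the start); 0 adults + 4 gremlins across (cable car there); 0 adults + 4 gremlins across (cable car back at the start); 0 adults + 5 gremlins across (cable car there); 1 adult + 1 gremlin across (cable car there); 1 adult + 1 gremlin across (cable car back at the start); 2 adults + 2 gremlins across (cable car there). So no valid plan exists.

impossible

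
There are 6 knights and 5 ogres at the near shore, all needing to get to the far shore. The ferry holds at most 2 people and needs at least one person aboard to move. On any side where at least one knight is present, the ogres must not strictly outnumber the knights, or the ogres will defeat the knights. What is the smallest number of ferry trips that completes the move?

Counting alone: each trip to the far shore takes at most 2 across and each return brings at least 1 back, so after t trips out (and t−1 returns) at most 2t − (t−1) of the 11 are across; that first reaches 11 at t = 10, so at least 19 crossings are needed.
The plan below uses exactly 19 crossings, so it is optimal:
1. 2 ogres → the far shore.  (the near shore: 6K 3O; the far shore: 0K 2O)
2. 1 ogre ← the near shore.  (the near shore: 6K 4O; the far shore: 0K 1O)
3. 2 ogres → the far shore.  (the near shore: 6K 2O; the far shore: 0K 3O)
4. 1 ogre ← the near shore.  (the near shore: 6K 3O; the far shore: 0K 2O)
5. 2 knights → the far shore.  (the near shore: 4K 3O; the far shore: 2K 2O)
6. 1 ogre ← the near shore.  (the near shore: 4K 4O; the far shore: 2K 1O)
7. 1 knight and 1 ogre → the far shore.  (the near shore: 3K 3O; the far shore: 3K 2O)
8. 1 knight ← the near shore.  (the near shore: 4K 3O; the far shore: 2K 2O)
9. 1 knight and 1 ogre → the far shore.  (the near shore: 3K 2O; the far shore: 3K 3O)
10. 1 ogre ← the near shore.  (the near shore: 3K 3O; the far shore: 3K 2O)
11. 1 knight and 1 ogre → the far shore.  (the near shore: 2K 2O; the far shore: 4K 3O)
12. 1 knight ← the near shore.  (the near shore: 3K 2O; the far shore: 3K 3O)
13. 1 knight and 1 ogre → the far shore.  (the near shore: 2K 1O; the far shore: 4K 4O)
14. 1 ogre ← the near shore.  (the near shore: 2K 2O; the far shore: 4K 3O)
15. 1 knight and 1 ogre → the far shore.  (the near shore: 1K 1O; the far shore: 5K 4O)
16. 1 knight ← the near shore.  (the near shore: 2K 1O; the far shore: 4K 4O)
17. 1 knight and 1 ogre → the far shore.  (the near shore: 1K 0O; the far shore: 5K 5O)
18. 1 ogre ← the near shore.  (the near shore: 1K 1O; the far shore: 5K 4O)
19. 1 knight and 1 ogre → the far shore.  (the near shore: 0K 0O; the far shore: 6K 5O)

19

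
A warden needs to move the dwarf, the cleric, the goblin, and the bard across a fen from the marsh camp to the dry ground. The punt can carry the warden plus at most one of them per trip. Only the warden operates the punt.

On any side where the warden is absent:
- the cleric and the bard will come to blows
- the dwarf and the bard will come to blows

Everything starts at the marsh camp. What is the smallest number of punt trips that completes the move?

Counting alone: the warden can take at most 1 across per trip to the dry ground, so moving all 4 needs at least 4 loaded trips out, with a return between consecutive ones — at least 7 crossings.
The safety rule pushes this higher. Following every safe sequence of crossings, the most of the 4 that can be at the dry ground as the punt arrives there on crossing 7 is 3 — never all 4.
So no plan with fewer than 9 crossings exists, and this one achieves 9:
1. Warden goes to the dry ground with the bard.  [the marsh camp: the cleric, the dwarf, the goblin | the dry ground: the bard]
2. Warden goes back to the marsh camp alone.  [the marsh camp: the cleric, the dwarf, the goblin | the dry ground: the bard]
3. Warden goes to the dry ground with the dwarf.  [the marsh camp: the cleric, the goblin | the dry ground: the bard, the dwarf]
4. Warden goes back to the marsh camp with the bard.  [the marsh camp: the bard, the cleric, the goblin | the dry ground: the dwarf]
5. Warden goes to the dry ground with the cleric.  [the marsh camp: the bard, the goblin | the dry ground: the cleric, the dwarf]
6. Warden goes back to the marsh camp alone.  [the marsh camp: the bard, the goblin | the dry ground: the cleric, the dwarf]
7. Warden goes to the dry ground with the goblin.  [the marsh camp: the bard | the dry ground: the cleric, the dwarf, the goblin]
8. Warden goes back to the marsh camp alone.  [the marsh camp: the bard | the dry ground: the cleric, the dwarf, the goblin]
9. Warden goes to the dry ground with the bard.  [the marsh camp: — | the dry ground: the bard, the cleric, the dwarf, the goblin]

9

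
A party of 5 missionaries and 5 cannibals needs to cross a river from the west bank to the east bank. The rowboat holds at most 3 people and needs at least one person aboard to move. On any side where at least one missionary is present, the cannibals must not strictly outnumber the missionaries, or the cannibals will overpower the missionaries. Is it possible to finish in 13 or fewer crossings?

Yes

Yes — this plan uses 11 crossings (≤ 13):
1. 2 cannibals → the east bank.  (the west bank: 5M 3C; the east bank: 0M 2C)
2. 1 cannibal ← the west bank.  (the west bank: 5M 4C; the east bank: 0M 1C)
3. 3 cannibals → the east bank.  (the west bank: 5M 1C; the east bank: 0M 4C)
4. 1 cannibal ← the west bank.  (the west bank: 5M 2C; the east bank: 0M 3C)
5. 3 missionaries → the east bank.  (the west bank: 2M 2C; the east bank: 3M 3C)
6. 1 missionary and 1 cannibal ← the west bank.  (the west bank: 3M 3C; the east bank: 2M 2C)
7. 3 missionaries → the east bank.  (the west bank: 0M 3C; the east bank: 5M 2C)
8. 1 cannibal ← the west bank.  (the west bank: 0M 4C; the east bank: 5M 1C)
9. 2 cannibals → the east bank.  (the west bank: 0M 2C; the east bank: 5M 3C)
10. 1 cannibal ← the west bank.  (the west bank: 0M 3C; the east bank: 5M 2C)
11. 3 cannibals → the east bank.  (the west bank: 0M 0C; the east bank: 5M 5C)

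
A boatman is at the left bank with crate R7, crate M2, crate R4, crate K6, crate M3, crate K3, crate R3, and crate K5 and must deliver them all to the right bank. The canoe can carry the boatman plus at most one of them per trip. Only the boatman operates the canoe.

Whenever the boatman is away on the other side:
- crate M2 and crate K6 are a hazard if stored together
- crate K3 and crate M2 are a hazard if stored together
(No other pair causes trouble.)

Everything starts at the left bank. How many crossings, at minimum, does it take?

Counting alone: the boatman can take at most 1 across per trip to the right bank, so moving all 8 needs at least 8 loaded trips out, with a return between consecutive ones — at least 15 crossings.
The safety rule pushes this higher. Following every safe sequence of crossings, the most of the 8 that can be at the right bank as the canoe arrives there on crossing 15 is 7 — never all 8.
So no plan with fewer than 17 crossings exists, and this one achieves 17:
1. Boatman goes to the right bank with crate M2.
2. Boatman goes back to the left bank alone.
3. Boatman goes to the right bank with crate R7.
4. Boatman goes back to the left bank alone.
5. Boatman goes to the right bank with crate R4.
6. Boatman goes back to the left bank alone.
7. Boatman goes to the right bank with crate K6.
8. Boatman goes back to the left bank with crate M2.
9. Boatman goes to the right bank with crate K3.
10. Boatman goes back to the left bank alone.
11. Boatman goes to the right bank with crate M3.
12. Boatman goes back to the left bank alone.
13. Boatman goes to the right bank with crate R3.
14. Boatman goes back to the left bank alone.
15. Boatman goes to the right bank with crate K5.
16. Boatman goes back to the left bank alone.
17. Boatman goes to the right bank with crate M2.

17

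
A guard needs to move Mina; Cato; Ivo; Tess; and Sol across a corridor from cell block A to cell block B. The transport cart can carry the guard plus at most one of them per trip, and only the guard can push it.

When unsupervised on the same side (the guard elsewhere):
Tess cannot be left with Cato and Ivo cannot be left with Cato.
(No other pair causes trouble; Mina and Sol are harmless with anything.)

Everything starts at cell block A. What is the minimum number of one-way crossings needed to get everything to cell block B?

11

Counting alone: the guard can take at most 1 across per trip to cell block B, so moving all 5 needs at least 5 loaded trips out, with a return between consecutive ones — at least 9 crossings.
The safety rule pushes this higher. Following every safe sequence of crossings, the most of the 5 that can be at cell block B as the transport cart arrives there on crossing 9 is 4 — never all 5.
So no plan with fewer than 11 crossings exists, and this one achieves 11:
1. Guard goes to cell block B with Cato.
2. Guard goes back to cell block A alone.
3. Guard goes to cell block B with Mina.
4. Guard goes back to cell block A alone.
5. Guard goes to cell block B with Ivo.
6. Guard goes back to cell block A with Cato.
7. Guard goes to cell block B with Tess.
8. Guard goes back to cell block A alone.
9. Guard goes to cell block B with Sol.
10. Guard goes back to cell block A alone.
11. Guard goes to cell block B with Cato.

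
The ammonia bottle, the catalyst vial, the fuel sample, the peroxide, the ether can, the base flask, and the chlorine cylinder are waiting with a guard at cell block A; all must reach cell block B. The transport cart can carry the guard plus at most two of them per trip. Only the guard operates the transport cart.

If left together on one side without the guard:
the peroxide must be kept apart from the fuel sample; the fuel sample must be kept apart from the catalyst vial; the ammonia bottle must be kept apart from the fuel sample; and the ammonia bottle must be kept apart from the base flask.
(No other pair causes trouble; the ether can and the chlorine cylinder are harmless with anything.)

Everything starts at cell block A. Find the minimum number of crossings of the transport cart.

Counting alone: the guard can take at most 2 across per trip to cell block B, so moving all 7 needs at least 4 loaded trips out, with a return between consecutive ones — at least 7 crossings.
The plan below uses exactly 7 crossings, so it is optimal:
1. Guard goes to cell block B with the ammonia bottle and the fuel sample.  [cell block A: the base flask, the catalyst vial, the chlorine cylinder, the ether can, the peroxide | cell block B: the ammonia bottle, the fuel sample]
2. Guard goes back to cell block A with the fuel sample.  [cell block A: the base flask, the catalyst vial, the chlorine cylinder, the ether can, the fuel sample, the peroxide | cell block B: the ammonia bottle]
3. Guard goes to cell block B with the catalyst vial and the peroxide.  [cell block A: the base flask, the chlorine cylinder, the ether can, the fuel sample | cell block B: the ammonia bottle, the catalyst vial, the peroxide]
4. Guard goes back to cell block A alone.  [cell block A: the base flask, the chlorine cylinder, the ether can, the fuel sample | cell block B: the ammonia bottle, the catalyst vial, the peroxide]
5. Guard goes to cell block B with the chlorine cylinder and the ether can.  [cell block A: the base flask, the fuel sample | cell block B: the ammonia bottle, the catalyst vial, the chlorine cylinder, the ether can, the peroxide]
6. Guard goes back to cell block A alone.  [cell block A: the base flask, the fuel sample | cell block B: the ammonia bottle, the catalyst vial, the chlorine cylinder, the ether can, the peroxide]
7. Guard goes to cell block B with the base flask and the fuel sample.  [cell block A: — | cell block B: the ammonia bottle, the base flask, the catalyst vial, the chlorine cylinder, the ether can, the fuel sample, the peroxide]

7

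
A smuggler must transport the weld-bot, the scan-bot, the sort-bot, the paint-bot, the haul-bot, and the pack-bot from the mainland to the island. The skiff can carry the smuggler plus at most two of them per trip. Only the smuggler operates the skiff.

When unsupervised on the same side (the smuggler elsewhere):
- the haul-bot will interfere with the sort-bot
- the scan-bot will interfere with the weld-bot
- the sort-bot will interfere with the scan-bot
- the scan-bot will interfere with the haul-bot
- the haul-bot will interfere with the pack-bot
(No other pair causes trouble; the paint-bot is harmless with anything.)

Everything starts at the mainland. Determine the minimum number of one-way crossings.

9

Counting alone: the smuggler can take at most 2 across per trip to the island, so moving all 6 needs at least 3 loaded trips out, with a return between consecutive ones — at least 5 crossings.
The safety rule pushes this higher. Following every safe sequence of crossings, the most of the 6 that can be at the island as the skiff arrives there on crossings 5, 7 is 4, 5 respectively — never all 6.
So no plan with fewer than 9 crossings exists, and this one achieves 9:
1. Smuggler goes to the island with the haul-bot and the scan-bot.
2. Smuggler goes back to the mainland with the scan-bot.
3. Smuggler goes to the island with the scan-bot and the weld-bot.
4. Smuggler goes back to the mainland with the scan-bot.
5. Smuggler goes to the island with the paint-bot and the scan-bot.
6. Smuggler goes back to the mainland with the scan-bot.
7. Smuggler goes to the island with the pack-bot and the sort-bot.
8. Smuggler goes back to the mainland with the haul-bot.
9. Smuggler goes to the island with the haul-bot and the scan-bot.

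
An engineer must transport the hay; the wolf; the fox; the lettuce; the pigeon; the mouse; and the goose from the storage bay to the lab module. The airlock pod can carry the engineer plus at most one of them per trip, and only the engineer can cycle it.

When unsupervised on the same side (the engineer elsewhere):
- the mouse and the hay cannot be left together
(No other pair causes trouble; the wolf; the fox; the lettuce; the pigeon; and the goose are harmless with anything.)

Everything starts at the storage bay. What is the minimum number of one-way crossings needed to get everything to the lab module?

13

Counting alone: the engineer can take at most 1 across per trip to the lab module, so moving all 7 needs at least 7 loaded trips out, with a return between consecutive ones — at least 13 crossings.
The plan below uses exactly 13 crossings, so it is optimal:
1. Engineer goes to the lab module with the hay.
2. Engineer goes back to the storage bay alone.
3. Engineer goes to the lab module with the wolf.
4. Engineer goes back to the storage bay alone.
5. Engineer goes to the lab module with the fox.
6. Engineer goes back to the storage bay alone.
7. Engineer goes to the lab module with the lettuce.
8. Engineer goes back to the storage bay alone.
9. Engineer goes to the lab module with the pigeon.
10. Engineer goes back to the storage bay alone.
11. Engineer goes to the lab module with the goose.
12. Engineer goes back to the storage bay alone.
13. Engineer goes to the lab module with the mouse.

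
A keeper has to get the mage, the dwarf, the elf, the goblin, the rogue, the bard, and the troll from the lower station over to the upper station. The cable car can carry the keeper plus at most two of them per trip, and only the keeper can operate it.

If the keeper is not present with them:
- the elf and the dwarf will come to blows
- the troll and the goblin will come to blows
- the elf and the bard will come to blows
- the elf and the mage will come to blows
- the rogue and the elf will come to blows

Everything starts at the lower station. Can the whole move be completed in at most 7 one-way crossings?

Yes

Yes — this plan uses 7 crossings (≤ 7):
1. Keeper goes to the upper station with the elf and the goblin.  [the lower station: the bard, the dwarf, the mage, the rogue, the troll | the upper station: the elf, the goblin]
2. Keeper goes back to the lower station alone.  [the lower station: the bard, the dwarf, the mage, the rogue, the troll | the upper station: the elf, the goblin]
3. Keeper goes to the upper station with the dwarf and the mage.  [the lower station: the bard, the rogue, the troll | the upper station: the dwarf, the elf, the goblin, the mage]
4. Keeper goes back to the lower station with the elf.  [the lower station: the bard, the elf, the rogue, the troll | the upper station: the dwarf, the goblin, the mage]
5. Keeper goes to the upper station with the bard and the rogue.  [the lower station: the elf, the troll | the upper station: the bard, the dwarf, the goblin, the mage, the rogue]
6. Keeper goes back to the lower station alone.  [the lower station: the elf, the troll | the upper station: the bard, the dwarf, the goblin, the mage, the rogue]
7. Keeper goes to the upper station with the elf and the troll.  [the lower station: — | the upper station: the bard, the dwarf, the elf, the goblin, the mage, the rogue, the troll]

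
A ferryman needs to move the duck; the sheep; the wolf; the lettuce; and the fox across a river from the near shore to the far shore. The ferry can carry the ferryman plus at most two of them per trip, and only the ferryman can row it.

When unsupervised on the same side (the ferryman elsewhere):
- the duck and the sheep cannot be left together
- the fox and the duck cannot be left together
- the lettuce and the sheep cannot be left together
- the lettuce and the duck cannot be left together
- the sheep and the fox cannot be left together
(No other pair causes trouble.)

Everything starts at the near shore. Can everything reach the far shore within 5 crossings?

Counting alone: the ferryman can take at most 2 across per trip to the far shore, so moving all 5 needs at least 3 loaded trips out, with a return between consecutive ones — at least 5 crossings.
The safety rule pushes this higher. Following every safe sequence of crossings, the most of the 5 that can be at the far shore as the ferry arrives there on crossing 5 is 4 — never all 5.
So the move cannot be finished within 5 crossings. (The shortest complete plan takes 7:)
1. Ferryman goes to the far shore with the duck and the sheep.
2. Ferryman goes back to the near shore with the duck.
3. Ferryman goes to the far shore with the duck and the wolf.
4. Ferryman goes back to the near shore with the duck.
5. Ferryman goes to the far shore with the fox and the lettuce.
6. Ferryman goes back to the near shore with the sheep.
7. Ferryman goes to the far shore with the duck and the sheep.

No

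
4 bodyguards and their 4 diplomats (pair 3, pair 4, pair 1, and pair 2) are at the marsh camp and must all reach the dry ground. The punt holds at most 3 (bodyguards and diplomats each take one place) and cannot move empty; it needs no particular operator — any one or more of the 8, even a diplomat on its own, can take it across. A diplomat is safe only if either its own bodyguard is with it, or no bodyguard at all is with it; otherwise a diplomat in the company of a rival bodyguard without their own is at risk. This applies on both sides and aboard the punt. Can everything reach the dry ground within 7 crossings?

Counting alone: each trip to the dry ground takes at most 3 across and each return brings at least 1 back, so after t trips out (and t−1 returns) at most 3t − (t−1) of the 8 are across; that first reaches 8 at t = 4, so at least 7 crossings are needed.
The safety rule pushes this higher. Following every safe sequence of crossings, the most of the 8 that can be at the dry ground as the punt arrives there on crossing 7 is 7 — never all 8.
So the move cannot be finished within 7 crossings. (The shortest complete plan takes 9:)
1. bodyguard 3 and diplomat 3 cross → the dry ground.
2. bodyguard 3 crosses ← the marsh camp.
3. bodyguard 3, bodyguard 4, and diplomat 4 cross → the dry ground.
4. bodyguard 3 and diplomat 3 cross ← the marsh camp.
5. bodyguard 1, bodyguard 2, and bodyguard 3 cross → the dry ground.
6. diplomat 4 crosses ← the marsh camp.
7. diplomat 3 and diplomat 4 cross → the dry ground.
8. diplomat 3 crosses ← the marsh camp.
9. diplomat 1, diplomat 2, and diplomat 3 cross → the dry ground.

No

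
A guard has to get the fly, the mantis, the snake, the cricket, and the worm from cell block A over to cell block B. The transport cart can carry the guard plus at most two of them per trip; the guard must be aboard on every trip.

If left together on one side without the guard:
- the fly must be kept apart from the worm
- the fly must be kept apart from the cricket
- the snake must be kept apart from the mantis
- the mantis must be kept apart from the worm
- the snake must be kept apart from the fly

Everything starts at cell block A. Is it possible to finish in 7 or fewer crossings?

Yes

Yes — this plan uses 7 crossings (≤ 7):
1. Guard goes to cell block B with the fly and the mantis.  [cell block A: the cricket, the snake, the worm | cell block B: the fly, the mantis]
2. Guard goes back to cell block A alone.  [cell block A: the cricket, the snake, the worm | cell block B: the fly, the mantis]
3. Guard goes to cell block B with the snake.  [cell block A: the cricket, the worm | cell block B: the fly, the mantis, the snake]
4. Guard goes back to cell block A with the fly and the mantis.  [cell block A: the cricket, the fly, the mantis, the worm | cell block B: the snake]
5. Guard goes to cell block B with the cricket and the worm.  [cell block A: the fly, the mantis | cell block B: the cricket, the snake, the worm]
6. Guard goes back to cell block A alone.  [cell block A: the fly, the mantis | cell block B: the cricket, the snake, the worm]
7. Guard goes to cell block B with the fly and the mantis.  [cell block A: — | cell block B: the cricket, the fly, the mantis, the snake, the worm]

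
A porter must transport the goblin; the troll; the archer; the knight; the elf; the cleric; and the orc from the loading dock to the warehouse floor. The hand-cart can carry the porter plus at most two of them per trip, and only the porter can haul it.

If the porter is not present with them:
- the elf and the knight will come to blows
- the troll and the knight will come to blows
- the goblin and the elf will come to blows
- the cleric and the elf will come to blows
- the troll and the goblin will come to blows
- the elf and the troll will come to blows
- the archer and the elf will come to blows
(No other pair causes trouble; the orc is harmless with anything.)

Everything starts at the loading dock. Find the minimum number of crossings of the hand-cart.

Counting alone: the porter can take at most 2 across per trip to the warehouse floor, so moving all 7 needs at least 4 loaded trips out, with a return between consecutive ones — at least 7 crossings.
The safety rule pushes this higher. Following every safe sequence of crossings, the most of the 7 that can be at the warehouse floor as the hand-cart arrives there on crossings 7, 9 is 5, 6 respectively — never all 7.
So no plan with fewer than 11 crossings exists, and this one achieves 11:
1. Porter goes to the warehouse floor with the elf and the troll.  [the loading dock: the archer, the cleric, the goblin, the knight, the orc | the warehouse floor: the elf, the troll]
2. Porter goes back to the loading dock with the troll.  [the loading dock: the archer, the cleric, the goblin, the knight, the orc, the troll | the warehouse floor: the elf]
3. Porter goes to the warehouse floor with the goblin and the knight.  [the loading dock: the archer, the cleric, the orc, the troll | the warehouse floor: the elf, the goblin, the knight]
4. Porter goes back to the loading dock with the elf.  [the loading dock: the archer, the cleric, the elf, the orc, the troll | the warehouse floor: the goblin, the knight]
5. Porter goes to the warehouse floor with the archer and the elf.  [the loading dock: the cleric, the orc, the troll | the warehouse floor: the archer, the elf, the goblin, the knight]
6. Porter goes back to the loading dock with the elf.  [the loading dock: the cleric, the elf, the orc, the troll | the warehouse floor: the archer, the goblin, the knight]
7. Porter goes to the warehouse floor with the cleric and the troll.  [the loading dock: the elf, the orc | the warehouse floor: the archer, the cleric, the goblin, the knight, the troll]
8. Porter goes back to the loading dock with the troll.  [the loading dock: the elf, the orc, the troll | the warehouse floor: the archer, the cleric, the goblin, the knight]
9. Porter goes to the warehouse floor with the orc and the troll.  [the loading dock: the elf | the warehouse floor: the archer, the cleric, the goblin, the knight, the orc, the troll]
10. Porter goes back to the loading dock with the troll.  [the loading dock: the elf, the troll | the warehouse floor: the archer, the cleric, the goblin, the knight, the orc]
11. Porter goes to the warehouse floor with the elf and the troll.  [the loading dock: — | the warehouse floor: the archer, the cleric, the elf, the goblin, the knight, the orc, the troll]

11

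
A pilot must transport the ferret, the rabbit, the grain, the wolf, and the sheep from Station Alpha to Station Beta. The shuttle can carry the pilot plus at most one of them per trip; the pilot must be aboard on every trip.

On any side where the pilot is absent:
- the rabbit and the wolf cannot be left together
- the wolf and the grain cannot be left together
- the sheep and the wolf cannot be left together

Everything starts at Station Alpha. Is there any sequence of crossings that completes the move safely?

Following every safe sequence of crossings from the start, the most of the 5 that can be at Station Beta as the shuttle arrives there on crossings 1, 3, 5 is 1, 2, 3 respectively; the best ever achieved is 3 of 5.
From crossing 7 on, no configuration arises that was not already reachable earlier: only 18 distinct safe configurations (who is on which side, and where the shuttle is) can ever be reached, none of them has everyone across, and every continuation just revisits them. So no valid plan exists.

No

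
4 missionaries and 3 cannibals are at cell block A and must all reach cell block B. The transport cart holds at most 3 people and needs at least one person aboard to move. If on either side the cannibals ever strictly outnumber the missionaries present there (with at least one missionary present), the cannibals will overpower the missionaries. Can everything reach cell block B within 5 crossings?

Yes

Yes — this plan uses 5 crossings (≤ 5):
1. 3 cannibals → cell block B.  (cell block A: 4M 0C; cell block B: 0M 3C)
2. 1 cannibal ← cell block A.  (cell block A: 4M 1C; cell block B: 0M 2C)
3. 3 missionaries → cell block B.  (cell block A: 1M 1C; cell block B: 3M 2C)
4. 1 missionary ← cell block A.  (cell block A: 2M 1C; cell block B: 2M 2C)
5. 2 missionaries and 1 cannibal → cell block B.  (cell block A: 0M 0C; cell block B: 4M 3C)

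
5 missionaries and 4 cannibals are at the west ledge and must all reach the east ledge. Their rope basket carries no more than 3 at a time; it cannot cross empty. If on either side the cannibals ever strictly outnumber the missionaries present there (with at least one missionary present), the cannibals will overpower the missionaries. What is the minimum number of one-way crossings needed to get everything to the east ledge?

7

Counting alone: each trip to the east ledge takes at most 3 across and each return brings at least 1 back, so after t trips out (and t−1 returns) at most 3t − (t−1) of the 9 are across; that first reaches 9 at t = 4, so at least 7 crossings are needed.
The plan below uses exactly 7 crossings, so it is optimal:
1. 3 cannibals → the east ledge.  (the west ledge: 5M 1C; the east ledge: 0M 3C)
2. 1 cannibal ← the west ledge.  (the west ledge: 5M 2C; the east ledge: 0M 2C)
3. 3 missionaries → the east ledge.  (the west ledge: 2M 2C; the east ledge: 3M 2C)
4. 1 missionary ← the west ledge.  (the west ledge: 3M 2C; the east ledge: 2M 2C)
5. 2 missionaries and 1 cannibal → the east ledge.  (the west ledge: 1M 1C; the east ledge: 4M 3C)
6. 1 missionary ← the west ledge.  (the west ledge: 2M 1C; the east ledge: 3M 3C)
7. 2 missionaries and 1 cannibal → the east ledge.  (the west ledge: 0M 0C; the east ledge: 5M 4C)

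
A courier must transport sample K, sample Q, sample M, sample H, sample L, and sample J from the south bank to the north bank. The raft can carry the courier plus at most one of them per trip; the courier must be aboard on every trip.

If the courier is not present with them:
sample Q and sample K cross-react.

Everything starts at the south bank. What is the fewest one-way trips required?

Counting alone: the courier can take at most 1 across per trip to the north bank, so moving all 6 needs at least 6 loaded trips out, with a return between consecutive ones — at least 11 crossings.
The plan below uses exactly 11 crossings, so it is optimal:
1. Courier goes to the north bank with sample K.
2. Courier goes back to the south bank alone.
3. Courier goes to the north bank with sample M.
4. Courier goes back to the south bank alone.
5. Courier goes to the north bank with sample H.
6. Courier goes back to the south bank alone.
7. Courier goes to the north bank with sample L.
8. Courier goes back to the south bank alone.
9. Courier goes to the north bank with sample J.
10. Courier goes back to the south bank alone.
11. Courier goes to the north bank with sample Q.

11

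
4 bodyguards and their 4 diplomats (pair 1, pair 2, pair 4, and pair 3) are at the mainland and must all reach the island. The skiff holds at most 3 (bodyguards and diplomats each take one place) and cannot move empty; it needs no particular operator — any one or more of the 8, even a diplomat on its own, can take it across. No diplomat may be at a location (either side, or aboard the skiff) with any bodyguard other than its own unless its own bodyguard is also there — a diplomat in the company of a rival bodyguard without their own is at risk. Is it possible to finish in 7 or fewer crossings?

No

Counting alone: each trip to the island takes at most 3 across and each return brings at least 1 back, so after t trips out (and t−1 returns) at most 3t − (t−1) of the 8 are across; that first reaches 8 at t = 4, so at least 7 crossings are needed.
The safety rule pushes this higher. Following every safe sequence of crossings, the most of the 8 that can be at the island as the skiff arrives there on crossing 7 is 7 — never all 8.
So the move cannot be finished within 7 crossings. (The shortest complete plan takes 9:)
1. bodyguard 1 and diplomat 1 cross → the island.
2. bodyguard 1 crosses ← the mainland.
3. bodyguard 1, bodyguard 2, and diplomat 2 cross → the island.
4. bodyguard 1 and diplomat 1 cross ← the mainland.
5. bodyguard 1, bodyguard 3, and bodyguard 4 cross → the island.
6. diplomat 2 crosses ← the mainland.
7. diplomat 1 and diplomat 2 cross → the island.
8. diplomat 1 crosses ← the mainland.
9. diplomat 1, diplomat 3, and diplomat 4 cross → the island.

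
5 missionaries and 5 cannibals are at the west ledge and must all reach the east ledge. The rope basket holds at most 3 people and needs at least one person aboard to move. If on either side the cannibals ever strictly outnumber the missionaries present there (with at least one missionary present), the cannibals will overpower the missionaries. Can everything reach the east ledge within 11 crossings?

Yes

Yes — this plan uses 11 crossings (≤ 11):
1. 2 cannibals → the east ledge.  (the west ledge: 5M 3C; the east ledge: 0M 2C)
2. 1 cannibal ← the west ledge.  (the west ledge: 5M 4C; the east ledge: 0M 1C)
3. 3 cannibals → the east ledge.  (the west ledge: 5M 1C; the east ledge: 0M 4C)
4. 1 cannibal ← the west ledge.  (the west ledge: 5M 2C; the east ledge: 0M 3C)
5. 3 missionaries → the east ledge.  (the west ledge: 2M 2C; the east ledge: 3M 3C)
6. 1 missionary and 1 cannibal ← the west ledge.  (the west ledge: 3M 3C; the east ledge: 2M 2C)
7. 3 missionaries → the east ledge.  (the west ledge: 0M 3C; the east ledge: 5M 2C)
8. 1 cannibal ← the west ledge.  (the west ledge: 0M 4C; the east ledge: 5M 1C)
9. 2 cannibals → the east ledge.  (the west ledge: 0M 2C; the east ledge: 5M 3C)
10. 1 cannibal ← the west ledge.  (the west ledge: 0M 3C; the east ledge: 5M 2C)
11. 3 cannibals → the east ledge.  (the west ledge: 0M 0C; the east ledge: 5M 5C)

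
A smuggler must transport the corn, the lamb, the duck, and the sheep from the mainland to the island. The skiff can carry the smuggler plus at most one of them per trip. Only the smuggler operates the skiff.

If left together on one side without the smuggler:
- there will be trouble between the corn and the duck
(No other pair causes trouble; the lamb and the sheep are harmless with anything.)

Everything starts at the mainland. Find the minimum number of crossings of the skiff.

7

Counting alone: the smuggler can take at most 1 across per trip to the island, so moving all 4 needs at least 4 loaded trips out, with a return between consecutive ones — at least 7 crossings.
The plan below uses exactly 7 crossings, so it is optimal:
1. Smuggler goes to the island with the corn.
2. Smuggler goes back to the mainland alone.
3. Smuggler goes to the island with the lamb.
4. Smuggler goes back to the mainland alone.
5. Smuggler goes to the island with the sheep.
6. Smuggler goes back to the mainland alone.
7. Smuggler goes to the island with the duck.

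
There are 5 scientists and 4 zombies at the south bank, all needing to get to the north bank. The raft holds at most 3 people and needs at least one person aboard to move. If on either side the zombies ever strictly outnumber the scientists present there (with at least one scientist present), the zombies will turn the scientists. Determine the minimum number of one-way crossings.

Counting alone: each trip to the north bank takes at most 3 across and each return brings at least 1 back, so after t trips out (and t−1 returns) at most 3t − (t−1) of the 9 are across; that first reaches 9 at t = 4, so at least 7 crossings are needed.
The plan below uses exactly 7 crossings, so it is optimal:
1. 3 zombies → the north bank.  (the south bank: 5S 1Z; the north bank: 0S 3Z)
2. 1 zombie ← the south bank.  (the south bank: 5S 2Z; the north bank: 0S 2Z)
3. 3 scientists → the north bank.  (the south bank: 2S 2Z; the north bank: 3S 2Z)
4. 1 scientist ← the south bank.  (the south bank: 3S 2Z; the north bank: 2S 2Z)
5. 2 scientists and 1 zombie → the north bank.  (the south bank: 1S 1Z; the north bank: 4S 3Z)
6. 1 scientist ← the south bank.  (the south bank: 2S 1Z; the north bank: 3S 3Z)
7. 2 scientists and 1 zombie → the north bank.  (the south bank: 0S 0Z; the north bank: 5S 4Z)

7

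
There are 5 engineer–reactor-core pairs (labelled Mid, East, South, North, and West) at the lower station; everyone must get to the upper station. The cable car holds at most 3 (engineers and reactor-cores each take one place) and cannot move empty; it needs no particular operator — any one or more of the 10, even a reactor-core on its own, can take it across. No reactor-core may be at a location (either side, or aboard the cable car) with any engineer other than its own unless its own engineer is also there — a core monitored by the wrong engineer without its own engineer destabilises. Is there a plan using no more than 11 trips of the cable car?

Yes — this plan uses 11 crossings (≤ 11):
1. engineer Mid and reactor-core Mid cross → the upper station.
2. engineer Mid crosses ← the lower station.
3. reactor-core East, reactor-core North, and reactor-core South cross → the upper station.
4. reactor-core Mid crosses ← the lower station.
5. engineer East, engineer North, and engineer South cross → the upper station.
6. engineer East and reactor-core East cross ← the lower station.
7. engineer East, engineer Mid, and engineer West cross → the upper station.
8. reactor-core South crosses ← the lower station.
9. reactor-core East and reactor-core Mid cross → the upper station.
10. reactor-core Mid crosses ← the lower station.
11. reactor-core Mid, reactor-core South, and reactor-core West cross → the upper station.

Yes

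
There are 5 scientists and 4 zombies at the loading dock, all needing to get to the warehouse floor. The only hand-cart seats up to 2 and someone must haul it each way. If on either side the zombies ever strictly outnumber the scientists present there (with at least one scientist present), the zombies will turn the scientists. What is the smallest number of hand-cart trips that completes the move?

15

Counting alone: each trip to the warehouse floor takes at most 2 across and each return brings at least 1 back, so after t trips out (and t−1 returns) at most 2t − (t−1) of the 9 are across; that first reaches 9 at t = 8, so at least 15 crossings are needed.
The plan below uses exactly 15 crossings, so it is optimal:
1. 2 zombies → the warehouse floor.  (the loading dock: 5S 2Z; the warehouse floor: 0S 2Z)
2. 1 zombie ← the loading dock.  (the loading dock: 5S 3Z; the warehouse floor: 0S 1Z)
3. 2 zombies → the warehouse floor.  (the loading dock: 5S 1Z; the warehouse floor: 0S 3Z)
4. 1 zombie ← the loading dock.  (the loading dock: 5S 2Z; the warehouse floor: 0S 2Z)
5. 2 scientists → the warehouse floor.  (the loading dock: 3S 2Z; the warehouse floor: 2S 2Z)
6. 1 zombie ← the loading dock.  (the loading dock: 3S 3Z; the warehouse floor: 2S 1Z)
7. 1 scientist and 1 zombie → the warehouse floor.  (the loading dock: 2S 2Z; the warehouse floor: 3S 2Z)
8. 1 scientist ← the loading dock.  (the loading dock: 3S 2Z; the warehouse floor: 2S 2Z)
9. 1 scientist and 1 zombie → the warehouse floor.  (the loading dock: 2S 1Z; the warehouse floor: 3S 3Z)
10. 1 zombie ← the loading dock.  (the loading dock: 2S 2Z; the warehouse floor: 3S 2Z)
11. 1 scientist and 1 zombie → the warehouse floor.  (the loading dock: 1S 1Z; the warehouse floor: 4S 3Z)
12. 1 scientist ← the loading dock.  (the loading dock: 2S 1Z; the warehouse floor: 3S 3Z)
13. 1 scientist and 1 zombie → the warehouse floor.  (the loading dock: 1S 0Z; the warehouse floor: 4S 4Z)
14. 1 zombie ← the loading dock.  (the loading dock: 1S 1Z; the warehouse floor: 4S 3Z)
15. 1 scientist and 1 zombie → the warehouse floor.  (the loading dock: 0S 0Z; the warehouse floor: 5S 4Z)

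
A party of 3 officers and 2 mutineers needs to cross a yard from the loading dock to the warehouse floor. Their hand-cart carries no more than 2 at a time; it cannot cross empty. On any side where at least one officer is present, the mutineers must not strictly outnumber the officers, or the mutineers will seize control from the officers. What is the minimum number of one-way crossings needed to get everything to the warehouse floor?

7

Counting alone: each trip to the warehouse floor takes at most 2 across and each return brings at least 1 back, so after t trips out (and t−1 returns) at most 2t − (t−1) of the 5 are across; that first reaches 5 at t = 4, so at least 7 crossings are needed.
The plan below uses exactly 7 crossings, so it is optimal:
1. 2 mutineers → the warehouse floor.  (the loading dock: 3O 0M; the warehouse floor: 0O 2M)
2. 1 mutineer ← the loading dock.  (the loading dock: 3O 1M; the warehouse floor: 0O 1M)
3. 2 officers → the warehouse floor.  (the loading dock: 1O 1M; the warehouse floor: 2O 1M)
4. 1 officer ← the loading dock.  (the loading dock: 2O 1M; the warehouse floor: 1O 1M)
5. 1 officer and 1 mutineer → the warehouse floor.  (the loading dock: 1O 0M; the warehouse floor: 2O 2M)
6. 1 mutineer ← the loading dock.  (the loading dock: 1O 1M; the warehouse floor: 2O 1M)
7. 1 officer and 1 mutineer → the warehouse floor.  (the loading dock: 0O 0M; the warehouse floor: 3O 2M)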